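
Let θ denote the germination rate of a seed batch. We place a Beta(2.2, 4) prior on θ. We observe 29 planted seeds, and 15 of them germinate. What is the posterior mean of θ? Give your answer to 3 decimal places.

The binomial likelihood is conjugate to the Beta prior: with 15 successes and 14 failures, the posterior is Beta(2.2+15, 4+14) = Beta(17.2, 18).
E[θ | data] = 17.2/(17.2+18) = 0.489.

Posterior mean ≈ 0.489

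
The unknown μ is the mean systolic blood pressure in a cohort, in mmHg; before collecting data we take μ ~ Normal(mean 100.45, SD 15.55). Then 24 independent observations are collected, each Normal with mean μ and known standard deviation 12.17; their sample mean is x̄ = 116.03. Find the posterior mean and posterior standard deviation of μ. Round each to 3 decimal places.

With known σ, the Normal prior is conjugate. Weight on the data is w = (n/σ²)/(n/σ² + 1/τ₀²) = 0.162043/(0.162043+0.00413561) = 0.97511.
Posterior mean = w·x̄ + (1−w)·μ₀ = 0.97511·116.03 + 0.024887·100.45 = 115.642. Posterior variance = 1/(0.162043+0.00413561) = 6.01762, so SD = 2.453.

Posterior mean ≈ 115.642; posterior SD ≈ 2.453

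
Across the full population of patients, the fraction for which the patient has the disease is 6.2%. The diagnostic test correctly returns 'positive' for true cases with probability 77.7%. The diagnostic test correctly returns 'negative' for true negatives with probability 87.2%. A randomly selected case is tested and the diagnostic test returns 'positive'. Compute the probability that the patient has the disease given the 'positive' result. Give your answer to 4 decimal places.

Write H for 'the patient has the disease'. Prior odds H:¬H = 0.062/0.938 = 0.066098. For the 'positive' outcome, the likelihood ratio is 0.777/0.128 = 6.0703.
Posterior odds = 0.066098 × 6.0703 = 0.40124, so P(H|E) = 0.40124/(1+0.40124) = 0.2863.

P(H | E) ≈ 0.2863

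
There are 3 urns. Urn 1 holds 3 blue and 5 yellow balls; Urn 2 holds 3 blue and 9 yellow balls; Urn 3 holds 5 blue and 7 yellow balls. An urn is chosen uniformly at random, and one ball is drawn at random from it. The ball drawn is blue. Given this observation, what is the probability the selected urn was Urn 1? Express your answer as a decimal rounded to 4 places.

Posterior probability ≈ 0.3600

Tabulate prior·likelihood by source: [1] prior 0.333333, lik 0.375, product 0.1250; [2] prior 0.333333, lik 0.25, product 0.08333; [3] prior 0.333333, lik 0.4167, product 0.1389.
Normalizing constant = 0.34722; the posterior for Urn 1 is its product over the sum, 0.1250/0.34722 = 0.3600.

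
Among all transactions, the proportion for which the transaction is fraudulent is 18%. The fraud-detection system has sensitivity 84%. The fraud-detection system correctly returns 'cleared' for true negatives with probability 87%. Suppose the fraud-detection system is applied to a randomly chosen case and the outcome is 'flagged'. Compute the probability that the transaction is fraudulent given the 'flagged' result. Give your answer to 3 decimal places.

P(H | E) ≈ 0.587

Let H be the event that the transaction is fraudulent. P(H) = 0.18, so P(¬H) = 0.82. With E the 'flagged' result, P(E|H) = 0.84 and P(E|¬H) = 0.13.
P(E) = 0.84·0.18 + 0.13·0.82 = 0.15120 + 0.10660 = 0.25780.
By Bayes' theorem, P(H|E) = 0.15120 / 0.25780 = 0.587.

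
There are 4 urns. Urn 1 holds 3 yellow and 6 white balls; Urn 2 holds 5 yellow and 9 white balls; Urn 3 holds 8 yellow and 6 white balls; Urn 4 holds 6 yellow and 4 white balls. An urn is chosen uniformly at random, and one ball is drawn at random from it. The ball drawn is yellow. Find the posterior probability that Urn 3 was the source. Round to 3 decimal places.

Posterior probability ≈ 0.307

Tabulate prior·likelihood by source: [1] prior 0.25, lik 0.3333, product 0.08333; [2] prior 0.25, lik 0.3571, product 0.08929; [3] prior 0.25, lik 0.5714, product 0.1429; [4] prior 0.25, lik 0.6, product 0.1500.
Normalizing constant = 0.46548; the posterior for Urn 3 is its product over the sum, 0.1429/0.46548 = 0.307.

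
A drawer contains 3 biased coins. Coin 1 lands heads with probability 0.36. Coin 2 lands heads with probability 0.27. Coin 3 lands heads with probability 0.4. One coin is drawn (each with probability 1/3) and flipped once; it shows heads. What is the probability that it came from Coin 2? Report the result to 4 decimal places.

P(heads|C1) = 0.36; P(heads|C2) = 0.27; P(heads|C3) = 0.4.
Prior × likelihood for each source: 0.333333·0.36=0.1200, 0.333333·0.27=0.09000, 0.333333·0.4=0.1333. Summing gives P(heads) = 0.34333.
P(Coin 2 | heads) = 0.09000 / 0.34333 = 0.2621.

Posterior probability ≈ 0.2621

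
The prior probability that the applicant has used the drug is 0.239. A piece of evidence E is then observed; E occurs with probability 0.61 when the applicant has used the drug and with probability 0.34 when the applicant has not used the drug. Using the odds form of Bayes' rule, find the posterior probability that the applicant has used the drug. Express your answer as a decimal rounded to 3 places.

Posterior probability ≈ 0.360

Prior odds = 0.239/(1−0.239) = 0.31406. In log-odds, ln(0.31406) = -1.1582.
Add log likelihood ratio: ln(1.7941) = 0.58451.
Posterior log-odds = -0.57366, so posterior odds = exp(-0.57366) = 0.56346. Converting, P(H|E) = 0.56346/1.5635 = 0.360.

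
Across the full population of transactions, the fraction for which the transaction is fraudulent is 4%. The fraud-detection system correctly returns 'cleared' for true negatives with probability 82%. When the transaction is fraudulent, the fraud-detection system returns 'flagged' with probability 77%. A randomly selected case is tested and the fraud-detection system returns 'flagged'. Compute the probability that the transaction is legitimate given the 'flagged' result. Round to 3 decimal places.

P(¬H | E) ≈ 0.849

Write H for 'the transaction is fraudulent'. Prior odds H:¬H = 0.04/0.96 = 0.041667. For the 'flagged' outcome, the likelihood ratio is 0.77/0.18 = 4.2778.
Posterior odds = 0.041667 × 4.2778 = 0.17824, so P(H|E) = 0.17824/(1+0.17824) = 0.151. Then P(¬H|E) = 1 − 0.151 = 0.849.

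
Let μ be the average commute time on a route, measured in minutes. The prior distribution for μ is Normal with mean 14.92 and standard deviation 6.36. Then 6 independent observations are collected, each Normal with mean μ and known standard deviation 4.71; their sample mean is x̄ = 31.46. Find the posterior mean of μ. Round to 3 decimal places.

Posterior mean ≈ 30.075

Prior precision 1/τ₀² = 1/6.36² = 0.0247221; data precision n/σ² = 6/4.71² = 0.270464.
Posterior precision = 0.0247221 + 0.270464 = 0.295186.
Posterior mean = (0.0247221·14.92 + 0.270464·31.46) / 0.295186 = 30.075.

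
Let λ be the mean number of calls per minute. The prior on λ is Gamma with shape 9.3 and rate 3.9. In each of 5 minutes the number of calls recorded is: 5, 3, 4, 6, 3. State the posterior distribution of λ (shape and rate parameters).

Posterior: Gamma(shape=30.3, rate=8.9)

Total count ∑xᵢ = 21 over n = 5 minutes.
Gamma is conjugate to the Poisson likelihood: posterior is Gamma(shape = 9.3+21 = 30.3, rate = 3.9+5 = 8.9).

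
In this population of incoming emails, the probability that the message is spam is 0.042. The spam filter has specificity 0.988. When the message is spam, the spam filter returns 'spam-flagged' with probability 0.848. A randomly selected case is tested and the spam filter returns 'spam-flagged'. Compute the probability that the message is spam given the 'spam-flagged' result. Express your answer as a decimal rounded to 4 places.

P(H | E) ≈ 0.7560

Let H be the event that the message is spam. P(H) = 0.042, so P(¬H) = 0.958. With E the 'spam-flagged' result, P(E|H) = 0.848 and P(E|¬H) = 0.012.
P(E) = 0.848·0.042 + 0.012·0.958 = 0.035616 + 0.011496 = 0.047112.
By Bayes' theorem, P(H|E) = 0.035616 / 0.047112 = 0.7560.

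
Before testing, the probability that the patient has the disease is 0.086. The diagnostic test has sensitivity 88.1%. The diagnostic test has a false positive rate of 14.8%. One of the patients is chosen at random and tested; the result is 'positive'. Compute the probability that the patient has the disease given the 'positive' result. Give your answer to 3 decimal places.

Write H for 'the patient has the disease'. Prior odds H:¬H = 0.086/0.914 = 0.094092. For the 'positive' outcome, the likelihood ratio is 0.881/0.148 = 5.9527.
Posterior odds = 0.094092 × 5.9527 = 0.56010, so P(H|E) = 0.56010/(1+0.56010) = 0.359.

P(H | E) ≈ 0.359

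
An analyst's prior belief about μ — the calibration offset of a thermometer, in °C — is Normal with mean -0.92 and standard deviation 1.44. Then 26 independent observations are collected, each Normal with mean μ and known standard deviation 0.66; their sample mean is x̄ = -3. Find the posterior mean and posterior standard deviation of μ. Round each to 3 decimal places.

Prior precision 1/τ₀² = 1/1.44² = 0.482253; data precision n/σ² = 26/0.66² = 59.6878.
Posterior precision = 0.482253 + 59.6878 = 60.1700, giving posterior SD = 1/√60.1700 = 0.129.
Posterior mean = (0.482253·-0.92 + 59.6878·-3) / 60.1700 = -2.983.

Posterior mean ≈ -2.983; posterior SD ≈ 0.129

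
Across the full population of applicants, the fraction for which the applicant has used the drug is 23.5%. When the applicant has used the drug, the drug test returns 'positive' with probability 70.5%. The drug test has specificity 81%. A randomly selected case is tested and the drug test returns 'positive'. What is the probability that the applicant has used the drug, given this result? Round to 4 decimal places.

Let H be the event that the applicant has used the drug. P(H) = 0.235, so P(¬H) = 0.765. With E the 'positive' result, P(E|H) = 0.705 and P(E|¬H) = 0.19.
P(E) = 0.705·0.235 + 0.19·0.765 = 0.16567 + 0.14535 = 0.31102.
By Bayes' theorem, P(H|E) = 0.16567 / 0.31102 = 0.5327.

P(H | E) ≈ 0.5327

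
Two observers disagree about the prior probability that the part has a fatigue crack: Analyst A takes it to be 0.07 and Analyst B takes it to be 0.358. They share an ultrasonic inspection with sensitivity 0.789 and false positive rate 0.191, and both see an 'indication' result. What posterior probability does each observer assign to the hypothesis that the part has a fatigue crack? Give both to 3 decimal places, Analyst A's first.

The likelihood ratio for an 'indication' result is 0.789/0.191 = 4.1309.
Analyst A: prior odds 0.07/0.93 = 0.075269; posterior odds 0.31093; posterior probability 0.237.
Analyst B: prior odds 0.358/0.642 = 0.55763; posterior odds 2.3035; posterior probability 0.697.

Analyst A: 0.237; Analyst B: 0.697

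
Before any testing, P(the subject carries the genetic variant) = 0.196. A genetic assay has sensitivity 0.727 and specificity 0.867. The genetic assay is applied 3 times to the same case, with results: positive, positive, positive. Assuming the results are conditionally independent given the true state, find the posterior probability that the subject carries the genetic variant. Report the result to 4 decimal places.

Posterior P(H) ≈ 0.9755

With H the event that the subject carries the genetic variant, the joint likelihood of the observed sequence is P(data|H) = 0.727·0.727·0.727 = 0.38424 and P(data|¬H) = 0.133·0.133·0.133 = 0.0023526.
Bayes: P(H|data) = 0.196·0.38424 / (0.196·0.38424 + 0.804·0.0023526) = 0.075311/0.077203 = 0.9755.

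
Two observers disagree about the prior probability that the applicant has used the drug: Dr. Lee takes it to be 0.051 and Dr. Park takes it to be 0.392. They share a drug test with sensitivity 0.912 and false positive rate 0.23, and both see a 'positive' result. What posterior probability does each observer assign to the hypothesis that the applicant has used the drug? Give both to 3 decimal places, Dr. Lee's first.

The likelihood ratio for a 'positive' result is 0.912/0.23 = 3.9652.
Dr. Lee: prior odds 0.051/0.949 = 0.053741; posterior odds 0.21309; posterior probability 0.176.
Dr. Park: prior odds 0.392/0.608 = 0.64474; posterior odds 2.5565; posterior probability 0.719.

Dr. Lee: 0.176; Dr. Park: 0.719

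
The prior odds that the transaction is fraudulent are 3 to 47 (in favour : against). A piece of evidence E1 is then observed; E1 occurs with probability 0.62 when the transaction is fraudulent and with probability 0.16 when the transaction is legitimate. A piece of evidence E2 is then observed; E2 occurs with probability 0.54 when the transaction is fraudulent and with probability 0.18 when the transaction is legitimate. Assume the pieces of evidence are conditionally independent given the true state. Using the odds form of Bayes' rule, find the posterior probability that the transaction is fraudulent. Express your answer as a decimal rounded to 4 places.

Posterior probability ≈ 0.4260

Prior odds = 3/47 = 0.063830. In log-odds, ln(0.063830) = -2.7515.
Add log likelihood ratios: ln(3.8750) + ln(3.0000) = 2.4532.
Posterior log-odds = -0.29838, so posterior odds = exp(-0.29838) = 0.74202. Converting, P(H|E) = 0.74202/1.7420 = 0.4260.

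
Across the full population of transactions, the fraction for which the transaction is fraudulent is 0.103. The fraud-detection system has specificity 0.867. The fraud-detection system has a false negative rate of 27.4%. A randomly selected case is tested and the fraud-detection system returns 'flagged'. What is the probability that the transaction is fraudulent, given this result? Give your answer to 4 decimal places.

Let H be the event that the transaction is fraudulent. P(H) = 0.103, so P(¬H) = 0.897. With E the 'flagged' result, P(E|H) = 0.726 and P(E|¬H) = 0.133.
P(E) = 0.726·0.103 + 0.133·0.897 = 0.074778 + 0.11930 = 0.19408.
By Bayes' theorem, P(H|E) = 0.074778 / 0.19408 = 0.3853.

P(H | E) ≈ 0.3853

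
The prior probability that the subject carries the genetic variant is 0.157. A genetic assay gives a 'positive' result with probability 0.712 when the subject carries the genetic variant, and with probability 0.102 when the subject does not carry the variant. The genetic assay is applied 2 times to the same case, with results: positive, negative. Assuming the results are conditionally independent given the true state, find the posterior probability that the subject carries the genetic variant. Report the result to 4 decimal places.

Let H be the event that the subject carries the genetic variant; start with P(H) = 0.157. P('positive'|H) = 0.712, P('positive'|¬H) = 0.102.
Update on result 1 ('positive'): P(H) ← 0.712·0.1570 / (0.712·0.1570 + 0.102·0.8430) = 0.11178/0.19777 = 0.5652.
Update on result 2 ('negative'): P(H) ← 0.288·0.5652 / (0.288·0.5652 + 0.898·0.4348) = 0.16278/0.55321 = 0.2943.

Posterior P(H) ≈ 0.2943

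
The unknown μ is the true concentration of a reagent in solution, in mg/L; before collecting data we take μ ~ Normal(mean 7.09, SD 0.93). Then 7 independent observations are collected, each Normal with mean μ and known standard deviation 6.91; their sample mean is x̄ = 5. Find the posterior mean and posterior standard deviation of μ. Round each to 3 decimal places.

Posterior mean ≈ 6.855; posterior SD ≈ 0.876

Prior precision 1/τ₀² = 1/0.93² = 1.15620; data precision n/σ² = 7/6.91² = 0.146603.
Posterior precision = 1.15620 + 0.146603 = 1.30281, giving posterior SD = 1/√1.30281 = 0.876.
Posterior mean = (1.15620·7.09 + 0.146603·5) / 1.30281 = 6.855.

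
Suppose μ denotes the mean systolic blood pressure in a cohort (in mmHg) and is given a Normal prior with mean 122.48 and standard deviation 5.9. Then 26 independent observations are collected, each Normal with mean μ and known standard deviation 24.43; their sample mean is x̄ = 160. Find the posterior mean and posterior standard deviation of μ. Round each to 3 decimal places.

Posterior mean ≈ 145.090; posterior SD ≈ 3.719

With known σ, the Normal prior is conjugate. Weight on the data is w = (n/σ²)/(n/σ² + 1/τ₀²) = 0.0435639/(0.0435639+0.0287274) = 0.60262.
Posterior mean = w·x̄ + (1−w)·μ₀ = 0.60262·160 + 0.39738·122.48 = 145.090. Posterior variance = 1/(0.0435639+0.0287274) = 13.8329, so SD = 3.719.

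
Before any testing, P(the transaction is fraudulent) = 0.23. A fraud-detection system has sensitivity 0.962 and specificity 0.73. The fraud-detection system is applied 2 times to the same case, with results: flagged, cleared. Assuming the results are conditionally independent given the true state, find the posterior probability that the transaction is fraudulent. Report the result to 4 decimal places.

With H the event that the transaction is fraudulent, the joint likelihood of the observed sequence is P(data|H) = 0.962·0.038 = 0.036556 and P(data|¬H) = 0.27·0.73 = 0.19710.
Bayes: P(H|data) = 0.23·0.036556 / (0.23·0.036556 + 0.77·0.19710) = 0.0084079/0.16017 = 0.0525.

Posterior P(H) ≈ 0.0525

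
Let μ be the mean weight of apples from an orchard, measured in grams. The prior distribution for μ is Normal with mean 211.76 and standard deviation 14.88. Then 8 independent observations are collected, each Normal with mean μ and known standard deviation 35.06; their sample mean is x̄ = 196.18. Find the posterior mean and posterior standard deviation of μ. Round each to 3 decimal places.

Posterior mean ≈ 202.563; posterior SD ≈ 9.524

With known σ, the Normal prior is conjugate. Weight on the data is w = (n/σ²)/(n/σ² + 1/τ₀²) = 0.00650828/(0.00650828+0.00451642) = 0.59034.
Posterior mean = w·x̄ + (1−w)·μ₀ = 0.59034·196.18 + 0.40966·211.76 = 202.563. Posterior variance = 1/(0.00650828+0.00451642) = 90.7054, so SD = 9.524.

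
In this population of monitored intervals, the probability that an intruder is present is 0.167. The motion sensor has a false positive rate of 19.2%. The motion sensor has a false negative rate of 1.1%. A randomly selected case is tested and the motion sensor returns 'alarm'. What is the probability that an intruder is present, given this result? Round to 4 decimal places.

P(H | E) ≈ 0.5080

Write H for 'an intruder is present'. Prior odds H:¬H = 0.167/0.833 = 0.20048. For the 'alarm' outcome, the likelihood ratio is 0.989/0.192 = 5.1510.
Posterior odds = 0.20048 × 5.1510 = 1.0327, so P(H|E) = 1.0327/(1+1.0327) = 0.5080.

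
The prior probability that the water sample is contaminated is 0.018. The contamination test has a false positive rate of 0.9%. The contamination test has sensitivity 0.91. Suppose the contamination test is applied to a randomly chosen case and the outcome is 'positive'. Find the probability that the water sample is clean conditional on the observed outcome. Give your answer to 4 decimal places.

P(¬H | E) ≈ 0.3505

Write H for 'the water sample is contaminated'. Prior odds H:¬H = 0.018/0.982 = 0.018330. For the 'positive' outcome, the likelihood ratio is 0.91/0.009 = 101.11.
Posterior odds = 0.018330 × 101.11 = 1.8534, so P(H|E) = 1.8534/(1+1.8534) = 0.6495. Then P(¬H|E) = 1 − 0.6495 = 0.3505.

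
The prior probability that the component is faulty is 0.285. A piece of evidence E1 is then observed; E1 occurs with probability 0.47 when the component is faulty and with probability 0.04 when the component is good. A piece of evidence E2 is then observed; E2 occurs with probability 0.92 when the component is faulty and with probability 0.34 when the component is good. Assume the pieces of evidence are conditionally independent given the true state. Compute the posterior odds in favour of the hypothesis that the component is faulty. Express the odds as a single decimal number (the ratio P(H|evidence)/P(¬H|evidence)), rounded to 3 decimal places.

Prior odds = 0.285/(1−0.285) = 0.39860.
Likelihood ratio for E1 = 0.47/0.04 = 11.750.
Likelihood ratio for E2 = 0.92/0.34 = 2.7059.
Posterior odds = prior odds × LR₁ × LR₂ = 12.673.

Posterior odds ≈ 12.673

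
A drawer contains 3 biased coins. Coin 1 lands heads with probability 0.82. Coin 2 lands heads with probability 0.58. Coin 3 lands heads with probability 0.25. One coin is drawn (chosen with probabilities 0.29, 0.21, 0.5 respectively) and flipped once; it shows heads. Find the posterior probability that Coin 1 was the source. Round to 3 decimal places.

Tabulate prior·likelihood by source: [1] prior 0.29, lik 0.82, product 0.2378; [2] prior 0.21, lik 0.58, product 0.1218; [3] prior 0.5, lik 0.25, product 0.1250.
Normalizing constant = 0.48460; the posterior for Coin 1 is its product over the sum, 0.2378/0.48460 = 0.491.

Posterior probability ≈ 0.491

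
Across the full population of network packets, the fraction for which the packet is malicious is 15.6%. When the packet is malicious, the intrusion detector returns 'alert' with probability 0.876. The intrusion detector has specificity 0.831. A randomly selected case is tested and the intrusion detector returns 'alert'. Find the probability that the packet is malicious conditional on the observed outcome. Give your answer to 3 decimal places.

P(H | E) ≈ 0.489

Let H be the event that the packet is malicious. P(H) = 0.156, so P(¬H) = 0.844. With E the 'alert' result, P(E|H) = 0.876 and P(E|¬H) = 0.169.
P(E) = 0.876·0.156 + 0.169·0.844 = 0.13666 + 0.14264 = 0.27929.
By Bayes' theorem, P(H|E) = 0.13666 / 0.27929 = 0.489.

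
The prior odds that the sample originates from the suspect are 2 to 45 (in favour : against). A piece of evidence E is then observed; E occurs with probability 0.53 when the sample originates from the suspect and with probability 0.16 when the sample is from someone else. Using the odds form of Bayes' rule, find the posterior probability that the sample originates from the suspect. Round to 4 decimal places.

Posterior probability ≈ 0.1283

Prior odds = 2/45 = 0.044444.
Likelihood ratio for E = 0.53/0.16 = 3.3125.
Posterior odds = prior odds × LR = 0.14722.
Posterior probability = odds/(1+odds) = 0.14722/1.1472 = 0.1283.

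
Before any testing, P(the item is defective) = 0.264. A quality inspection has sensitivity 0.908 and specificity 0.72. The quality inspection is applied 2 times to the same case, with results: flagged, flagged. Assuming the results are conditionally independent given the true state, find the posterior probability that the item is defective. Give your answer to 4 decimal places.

Posterior P(H) ≈ 0.7904

With H the event that the item is defective, the joint likelihood of the observed sequence is P(data|H) = 0.908·0.908 = 0.82446 and P(data|¬H) = 0.28·0.28 = 0.078400.
Bayes: P(H|data) = 0.264·0.82446 / (0.264·0.82446 + 0.736·0.078400) = 0.21766/0.27536 = 0.7904.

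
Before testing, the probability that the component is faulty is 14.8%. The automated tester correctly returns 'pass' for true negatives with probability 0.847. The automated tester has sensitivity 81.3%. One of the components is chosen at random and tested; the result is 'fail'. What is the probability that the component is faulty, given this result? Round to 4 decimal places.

Let H be the event that the component is faulty. P(H) = 0.148, so P(¬H) = 0.852. With E the 'fail' result, P(E|H) = 0.813 and P(E|¬H) = 0.153.
P(E) = 0.813·0.148 + 0.153·0.852 = 0.12032 + 0.13036 = 0.25068.
By Bayes' theorem, P(H|E) = 0.12032 / 0.25068 = 0.4800.

P(H | E) ≈ 0.4800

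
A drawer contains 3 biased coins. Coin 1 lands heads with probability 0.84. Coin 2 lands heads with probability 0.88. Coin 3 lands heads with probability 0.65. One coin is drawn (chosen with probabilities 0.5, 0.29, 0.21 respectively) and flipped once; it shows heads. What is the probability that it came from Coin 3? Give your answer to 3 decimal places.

Tabulate prior·likelihood by source: [1] prior 0.5, lik 0.84, product 0.4200; [2] prior 0.29, lik 0.88, product 0.2552; [3] prior 0.21, lik 0.65, product 0.1365.
Normalizing constant = 0.81170; the posterior for Coin 3 is its product over the sum, 0.1365/0.81170 = 0.168.

Posterior probability ≈ 0.168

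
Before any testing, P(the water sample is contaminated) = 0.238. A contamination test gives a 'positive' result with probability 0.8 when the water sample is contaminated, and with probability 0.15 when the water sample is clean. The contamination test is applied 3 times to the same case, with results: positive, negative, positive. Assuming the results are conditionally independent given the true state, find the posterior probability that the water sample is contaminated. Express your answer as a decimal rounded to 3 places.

Posterior P(H) ≈ 0.676

With H the event that the water sample is contaminated, the joint likelihood of the observed sequence is P(data|H) = 0.8·0.2·0.8 = 0.12800 and P(data|¬H) = 0.15·0.85·0.15 = 0.019125.
Bayes: P(H|data) = 0.238·0.12800 / (0.238·0.12800 + 0.762·0.019125) = 0.030464/0.045037 = 0.6764.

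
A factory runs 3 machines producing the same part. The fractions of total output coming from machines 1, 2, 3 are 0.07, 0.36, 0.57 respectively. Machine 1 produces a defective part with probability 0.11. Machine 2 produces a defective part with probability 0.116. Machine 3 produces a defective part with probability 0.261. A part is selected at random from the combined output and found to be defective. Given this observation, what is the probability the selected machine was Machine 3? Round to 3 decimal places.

Posterior probability ≈ 0.750

Tabulate prior·likelihood by source: [1] prior 0.07, lik 0.11, product 0.007700; [2] prior 0.36, lik 0.116, product 0.04176; [3] prior 0.57, lik 0.261, product 0.1488.
Normalizing constant = 0.19823; the posterior for Machine 3 is its product over the sum, 0.1488/0.19823 = 0.750.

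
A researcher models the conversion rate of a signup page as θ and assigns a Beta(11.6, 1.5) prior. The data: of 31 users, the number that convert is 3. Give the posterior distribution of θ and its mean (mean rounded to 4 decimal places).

Posterior: Beta(14.6, 29.5); mean ≈ 0.3311

The binomial likelihood is conjugate to the Beta prior: with 3 successes and 28 failures, the posterior is Beta(11.6+3, 1.5+28) = Beta(14.6, 29.5).
Posterior mean = α/(α+β) = 14.6/44.1 = 0.3311.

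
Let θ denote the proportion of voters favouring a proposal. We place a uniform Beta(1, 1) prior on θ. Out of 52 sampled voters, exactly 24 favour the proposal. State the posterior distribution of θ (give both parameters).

Posterior: Beta(25, 29)

Observing 24 successes and 28 failures updates Beta(1, 1) by adding the success and failure counts to the two shape parameters: α = 1+24 = 25, β = 1+28 = 29.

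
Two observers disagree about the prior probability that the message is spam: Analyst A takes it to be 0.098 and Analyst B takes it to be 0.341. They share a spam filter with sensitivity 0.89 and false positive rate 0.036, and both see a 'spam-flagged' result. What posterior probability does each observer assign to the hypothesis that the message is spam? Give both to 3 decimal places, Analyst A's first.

Analyst A: 0.729; Analyst B: 0.927

P('+'|H) = 0.89, P('+'|¬H) = 0.036.
Analyst A: numerator 0.89·0.098 = 0.087220; evidence = 0.087220+0.036·0.902 = 0.11969; posterior = 0.729.
Analyst B: numerator 0.89·0.341 = 0.30349; evidence = 0.30349+0.036·0.659 = 0.32721; posterior = 0.927.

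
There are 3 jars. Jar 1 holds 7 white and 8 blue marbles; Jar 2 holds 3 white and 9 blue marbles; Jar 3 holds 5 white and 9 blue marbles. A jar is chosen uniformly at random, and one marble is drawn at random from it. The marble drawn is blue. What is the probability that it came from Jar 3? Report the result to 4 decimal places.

P(blue|Jar 1) = 0.5333; P(blue|Jar 2) = 0.75; P(blue|Jar 3) = 0.6429.
Prior × likelihood for each source: 0.333333·0.5333=0.1778, 0.333333·0.75=0.2500, 0.333333·0.6429=0.2143. Summing gives P(blue) = 0.64206.
P(Jar 3 | blue) = 0.2143 / 0.64206 = 0.3337.

Posterior probability ≈ 0.3337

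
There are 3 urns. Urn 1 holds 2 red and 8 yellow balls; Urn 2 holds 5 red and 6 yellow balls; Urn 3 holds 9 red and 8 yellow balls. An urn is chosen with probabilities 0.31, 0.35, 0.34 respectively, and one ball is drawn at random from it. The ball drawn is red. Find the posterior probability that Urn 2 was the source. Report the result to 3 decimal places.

Posterior probability ≈ 0.397

Tabulate prior·likelihood by source: [1] prior 0.31, lik 0.2, product 0.06200; [2] prior 0.35, lik 0.4545, product 0.1591; [3] prior 0.34, lik 0.5294, product 0.1800.
Normalizing constant = 0.40109; the posterior for Urn 2 is its product over the sum, 0.1591/0.40109 = 0.397.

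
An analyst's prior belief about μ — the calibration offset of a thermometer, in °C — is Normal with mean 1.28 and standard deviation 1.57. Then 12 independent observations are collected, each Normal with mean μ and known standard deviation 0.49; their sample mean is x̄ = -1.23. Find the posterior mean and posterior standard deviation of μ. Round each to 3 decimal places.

With known σ, the Normal prior is conjugate. Weight on the data is w = (n/σ²)/(n/σ² + 1/τ₀²) = 49.9792/(49.9792+0.405696) = 0.99195.
Posterior mean = w·x̄ + (1−w)·μ₀ = 0.99195·-1.23 + 0.0080519·1.28 = -1.210. Posterior variance = 1/(49.9792+0.405696) = 0.0198472, so SD = 0.141.

Posterior mean ≈ -1.210; posterior SD ≈ 0.141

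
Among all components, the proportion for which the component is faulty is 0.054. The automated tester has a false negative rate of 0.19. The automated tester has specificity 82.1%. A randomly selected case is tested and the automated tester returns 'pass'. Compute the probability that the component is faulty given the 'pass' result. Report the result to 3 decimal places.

P(H | E) ≈ 0.013

Write H for 'the component is faulty'. Prior odds H:¬H = 0.054/0.946 = 0.057082. For the 'pass' outcome, the likelihood ratio is 0.19/0.821 = 0.23143.
Posterior odds = 0.057082 × 0.23143 = 0.013210, so P(H|E) = 0.013210/(1+0.013210) = 0.013.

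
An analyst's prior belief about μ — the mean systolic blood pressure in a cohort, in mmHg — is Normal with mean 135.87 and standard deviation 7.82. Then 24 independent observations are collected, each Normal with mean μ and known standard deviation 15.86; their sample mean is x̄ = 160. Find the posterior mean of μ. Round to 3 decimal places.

Posterior mean ≈ 156.469

With known σ, the Normal prior is conjugate. Weight on the data is w = (n/σ²)/(n/σ² + 1/τ₀²) = 0.0954124/(0.0954124+0.0163526) = 0.85369.
Posterior mean = w·x̄ + (1−w)·μ₀ = 0.85369·160 + 0.14631·135.87 = 156.469.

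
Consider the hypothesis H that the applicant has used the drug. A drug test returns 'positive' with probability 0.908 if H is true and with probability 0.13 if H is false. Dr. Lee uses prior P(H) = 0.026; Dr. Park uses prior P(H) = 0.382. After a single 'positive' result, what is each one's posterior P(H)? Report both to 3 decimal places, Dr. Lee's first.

Dr. Lee: 0.157; Dr. Park: 0.812

P('+'|H) = 0.908, P('+'|¬H) = 0.13.
Dr. Lee: numerator 0.908·0.026 = 0.023608; evidence = 0.023608+0.13·0.974 = 0.15023; posterior = 0.157.
Dr. Park: numerator 0.908·0.382 = 0.34686; evidence = 0.34686+0.13·0.618 = 0.42720; posterior = 0.812.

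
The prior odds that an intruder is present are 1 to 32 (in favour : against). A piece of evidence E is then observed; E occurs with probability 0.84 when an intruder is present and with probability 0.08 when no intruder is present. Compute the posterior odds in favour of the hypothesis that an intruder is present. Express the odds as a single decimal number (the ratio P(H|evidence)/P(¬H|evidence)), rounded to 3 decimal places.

Posterior odds ≈ 0.328

Prior odds = 1/32 = 0.031250. In log-odds, ln(0.031250) = -3.4657.
Add log likelihood ratio: ln(10.500) = 2.3514.
Posterior log-odds = -1.1144, so posterior odds = exp(-1.1144) = 0.32812.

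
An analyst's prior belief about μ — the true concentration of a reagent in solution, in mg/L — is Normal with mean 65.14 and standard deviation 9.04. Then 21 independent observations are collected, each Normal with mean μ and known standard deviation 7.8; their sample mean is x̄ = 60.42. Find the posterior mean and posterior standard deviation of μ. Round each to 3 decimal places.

Posterior mean ≈ 60.582; posterior SD ≈ 1.673

With known σ, the Normal prior is conjugate. Weight on the data is w = (n/σ²)/(n/σ² + 1/τ₀²) = 0.345168/(0.345168+0.0122367) = 0.96576.
Posterior mean = w·x̄ + (1−w)·μ₀ = 0.96576·60.42 + 0.034238·65.14 = 60.582. Posterior variance = 1/(0.345168+0.0122367) = 2.79795, so SD = 1.673.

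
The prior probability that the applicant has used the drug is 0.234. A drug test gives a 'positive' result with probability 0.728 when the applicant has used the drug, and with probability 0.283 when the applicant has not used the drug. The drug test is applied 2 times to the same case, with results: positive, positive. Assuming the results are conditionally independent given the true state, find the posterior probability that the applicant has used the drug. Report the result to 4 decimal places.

Let H be the event that the applicant has used the drug; start with P(H) = 0.234. P('positive'|H) = 0.728, P('positive'|¬H) = 0.283.
Update on result 1 ('positive'): P(H) ← 0.728·0.2340 / (0.728·0.2340 + 0.283·0.7660) = 0.17035/0.38713 = 0.4400.
Update on result 2 ('positive'): P(H) ← 0.728·0.4400 / (0.728·0.4400 + 0.283·0.5600) = 0.32035/0.47882 = 0.6690.

Posterior P(H) ≈ 0.6690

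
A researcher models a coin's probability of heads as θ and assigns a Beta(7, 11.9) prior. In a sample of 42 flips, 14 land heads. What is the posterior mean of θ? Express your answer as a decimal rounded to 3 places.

Observing 14 successes and 28 failures updates Beta(7, 11.9) by adding the success and failure counts to the two shape parameters: α = 7+14 = 21, β = 11.9+28 = 39.9.
Posterior mean = α/(α+β) = 21/60.9 = 0.345.

Posterior mean ≈ 0.345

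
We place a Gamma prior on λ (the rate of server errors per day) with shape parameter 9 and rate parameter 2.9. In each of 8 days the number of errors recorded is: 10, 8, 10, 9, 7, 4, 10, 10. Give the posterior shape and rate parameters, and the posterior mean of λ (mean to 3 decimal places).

Posterior: Gamma(shape=77, rate=10.9); mean ≈ 7.064

The Poisson likelihood adds the total count to the shape and the number of exposure periods to the rate. Here ∑xᵢ = 68 and n = 8, so shape 9→77 and rate 2.9→10.9.
E[λ | data] = 77/10.9 = 7.064.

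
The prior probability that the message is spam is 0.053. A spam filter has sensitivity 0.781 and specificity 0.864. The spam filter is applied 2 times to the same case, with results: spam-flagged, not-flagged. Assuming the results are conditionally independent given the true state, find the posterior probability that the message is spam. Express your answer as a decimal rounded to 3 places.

Posterior P(H) ≈ 0.075

With H the event that the message is spam, the joint likelihood of the observed sequence is P(data|H) = 0.781·0.219 = 0.17104 and P(data|¬H) = 0.136·0.864 = 0.11750.
Bayes: P(H|data) = 0.053·0.17104 / (0.053·0.17104 + 0.947·0.11750) = 0.0090651/0.12034 = 0.0753.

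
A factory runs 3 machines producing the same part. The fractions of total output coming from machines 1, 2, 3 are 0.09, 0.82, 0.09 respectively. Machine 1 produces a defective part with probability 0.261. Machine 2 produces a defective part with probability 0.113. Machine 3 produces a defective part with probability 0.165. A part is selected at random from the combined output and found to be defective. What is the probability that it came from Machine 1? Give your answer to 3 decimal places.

P(defective|M1) = 0.261; P(defective|M2) = 0.113; P(defective|M3) = 0.165.
Prior × likelihood for each source: 0.09·0.261=0.02349, 0.82·0.113=0.09266, 0.09·0.165=0.01485. Summing gives P(defective) = 0.13100.
P(Machine 1 | defective) = 0.02349 / 0.13100 = 0.179.

Posterior probability ≈ 0.179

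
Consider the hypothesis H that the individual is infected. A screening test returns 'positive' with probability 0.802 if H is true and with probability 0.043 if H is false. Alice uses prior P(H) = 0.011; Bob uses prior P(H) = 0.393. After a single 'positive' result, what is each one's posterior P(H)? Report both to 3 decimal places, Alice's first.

Alice: 0.172; Bob: 0.924

The likelihood ratio for a 'positive' result is 0.802/0.043 = 18.651.
Alice: prior odds 0.011/0.989 = 0.011122; posterior odds 0.20744; posterior probability 0.172.
Bob: prior odds 0.393/0.607 = 0.64745; posterior odds 12.076; posterior probability 0.924.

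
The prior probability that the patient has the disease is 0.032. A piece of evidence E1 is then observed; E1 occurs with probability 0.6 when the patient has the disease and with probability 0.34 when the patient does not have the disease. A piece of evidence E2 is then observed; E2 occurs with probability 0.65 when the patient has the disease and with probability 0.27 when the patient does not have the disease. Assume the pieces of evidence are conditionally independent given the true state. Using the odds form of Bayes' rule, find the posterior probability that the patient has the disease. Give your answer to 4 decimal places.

Posterior probability ≈ 0.1231

Prior odds = 0.032/(1−0.032) = 0.033058. In log-odds, ln(0.033058) = -3.4095.
Add log likelihood ratios: ln(1.7647) + ln(2.4074) = 1.4465.
Posterior log-odds = -1.9630, so posterior odds = exp(-1.9630) = 0.14044. Converting, P(H|E) = 0.14044/1.1404 = 0.1231.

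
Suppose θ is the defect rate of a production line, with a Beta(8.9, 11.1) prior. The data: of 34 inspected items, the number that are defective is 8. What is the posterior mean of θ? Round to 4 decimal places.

The binomial likelihood is conjugate to the Beta prior: with 8 successes and 26 failures, the posterior is Beta(8.9+8, 11.1+26) = Beta(16.9, 37.1).
Posterior mean = α/(α+β) = 16.9/54 = 0.3130.

Posterior mean ≈ 0.3130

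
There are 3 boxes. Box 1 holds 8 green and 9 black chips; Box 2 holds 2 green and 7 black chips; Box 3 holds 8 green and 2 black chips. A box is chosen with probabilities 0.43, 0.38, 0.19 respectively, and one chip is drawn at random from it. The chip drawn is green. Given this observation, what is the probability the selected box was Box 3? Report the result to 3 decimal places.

Posterior probability ≈ 0.346

P(green|Box 1) = 0.4706; P(green|Box 2) = 0.2222; P(green|Box 3) = 0.8.
Prior × likelihood for each source: 0.43·0.4706=0.2024, 0.38·0.2222=0.08444, 0.19·0.8=0.1520. Summing gives P(green) = 0.43880.
P(Box 3 | green) = 0.1520 / 0.43880 = 0.346.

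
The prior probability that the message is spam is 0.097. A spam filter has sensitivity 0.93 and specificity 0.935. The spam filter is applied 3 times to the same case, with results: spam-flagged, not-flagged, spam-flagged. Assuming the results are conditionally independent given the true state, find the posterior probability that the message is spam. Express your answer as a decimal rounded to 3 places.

Posterior P(H) ≈ 0.622

Let H be the event that the message is spam; start with P(H) = 0.097. P('spam-flagged'|H) = 0.93, P('spam-flagged'|¬H) = 0.065.
Update on result 1 ('spam-flagged'): P(H) ← 0.93·0.0970 / (0.93·0.0970 + 0.065·0.9030) = 0.090210/0.14891 = 0.6058.
Update on result 2 ('not-flagged'): P(H) ← 0.07·0.6058 / (0.07·0.6058 + 0.935·0.3942) = 0.042408/0.41096 = 0.1032.
Update on result 3 ('spam-flagged'): P(H) ← 0.93·0.1032 / (0.93·0.1032 + 0.065·0.8968) = 0.095967/0.15426 = 0.6221.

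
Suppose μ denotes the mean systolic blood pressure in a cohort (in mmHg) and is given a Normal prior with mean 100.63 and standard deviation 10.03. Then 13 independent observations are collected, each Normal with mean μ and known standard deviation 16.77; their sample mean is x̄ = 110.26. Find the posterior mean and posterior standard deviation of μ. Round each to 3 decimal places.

Prior precision 1/τ₀² = 1/10.03² = 0.00994027; data precision n/σ² = 13/16.77² = 0.0462250.
Posterior precision = 0.00994027 + 0.0462250 = 0.0561653, giving posterior SD = 1/√0.0561653 = 4.220.
Posterior mean = (0.00994027·100.63 + 0.0462250·110.26) / 0.0561653 = 108.556.

Posterior mean ≈ 108.556; posterior SD ≈ 4.220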